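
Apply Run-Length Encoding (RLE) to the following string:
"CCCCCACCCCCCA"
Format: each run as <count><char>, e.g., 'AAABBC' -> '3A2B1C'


Scanning runs left to right:
  i=0: run of 'C' x 5 -> '5C'
  i=5: run of 'A' x 1 -> '1A'
  i=6: run of 'C' x 6 -> '6C'
  i=12: run of 'A' x 1 -> '1A'

RLE = 5C1A6C1A


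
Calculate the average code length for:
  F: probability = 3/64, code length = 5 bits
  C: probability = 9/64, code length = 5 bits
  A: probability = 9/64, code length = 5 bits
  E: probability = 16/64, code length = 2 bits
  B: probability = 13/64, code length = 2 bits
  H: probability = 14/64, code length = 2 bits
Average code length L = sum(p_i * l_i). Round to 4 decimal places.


Weighted contributions p_i * l_i:
  F: (3/64) * 5 = 15/64
  C: (9/64) * 5 = 45/64
  A: (9/64) * 5 = 45/64
  E: (16/64) * 2 = 32/64
  B: (13/64) * 2 = 26/64
  H: (14/64) * 2 = 28/64
Sum = (15 + 45 + 45 + 32 + 26 + 28)/64 = 191/64

L = 191/64 = 2.9844 bits/symbol


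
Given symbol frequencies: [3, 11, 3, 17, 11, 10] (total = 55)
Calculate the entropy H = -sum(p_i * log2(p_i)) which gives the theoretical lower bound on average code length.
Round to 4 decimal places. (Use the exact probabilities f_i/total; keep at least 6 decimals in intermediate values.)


Per-symbol terms -p_i * log2(p_i) with p_i = f_i/55:
  p = 3/55 = 0.054545: log2(p) = -4.196397, -p*log2(p) = 0.228894
  p = 11/55 = 0.200000: log2(p) = -2.321928, -p*log2(p) = 0.464386
  p = 3/55 = 0.054545: log2(p) = -4.196397, -p*log2(p) = 0.228894
  p = 17/55 = 0.309091: log2(p) = -1.693897, -p*log2(p) = 0.523568
  p = 11/55 = 0.200000: log2(p) = -2.321928, -p*log2(p) = 0.464386
  p = 10/55 = 0.181818: log2(p) = -2.459432, -p*log2(p) = 0.447169
H = 0.228894 + 0.464386 + 0.228894 + 0.523568 + 0.464386 + 0.447169 = 2.357297

H = 2.3573 bits/symbol


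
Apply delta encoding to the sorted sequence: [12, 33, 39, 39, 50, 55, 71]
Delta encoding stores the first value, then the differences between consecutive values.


First value: 12
Deltas:
  33 - 12 = 21
  39 - 33 = 6
  39 - 39 = 0
  50 - 39 = 11
  55 - 50 = 5
  71 - 55 = 16


Delta encoded: [12, 21, 6, 0, 11, 5, 16]


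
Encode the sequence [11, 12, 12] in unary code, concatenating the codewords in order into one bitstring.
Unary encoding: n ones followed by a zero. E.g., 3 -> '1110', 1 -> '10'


Encode each number as n ones followed by a terminating 0:
  11 -> 111111111110 (12 bits)
  12 -> 1111111111110 (13 bits)
  12 -> 1111111111110 (13 bits)
Total length = 12 + 13 + 13 = 38 bits.

Unary([11, 12, 12]) = 11111111111011111111111101111111111110 (38 bits)


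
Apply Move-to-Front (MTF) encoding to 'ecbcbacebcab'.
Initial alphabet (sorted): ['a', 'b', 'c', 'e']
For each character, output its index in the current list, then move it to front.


MTF encoding:
'e': index 3 in ['a', 'b', 'c', 'e'] -> ['e', 'a', 'b', 'c']
'c': index 3 in ['e', 'a', 'b', 'c'] -> ['c', 'e', 'a', 'b']
'b': index 3 in ['c', 'e', 'a', 'b'] -> ['b', 'c', 'e', 'a']
'c': index 1 in ['b', 'c', 'e', 'a'] -> ['c', 'b', 'e', 'a']
'b': index 1 in ['c', 'b', 'e', 'a'] -> ['b', 'c', 'e', 'a']
'a': index 3 in ['b', 'c', 'e', 'a'] -> ['a', 'b', 'c', 'e']
'c': index 2 in ['a', 'b', 'c', 'e'] -> ['c', 'a', 'b', 'e']
'e': index 3 in ['c', 'a', 'b', 'e'] -> ['e', 'c', 'a', 'b']
'b': index 3 in ['e', 'c', 'a', 'b'] -> ['b', 'e', 'c', 'a']
'c': index 2 in ['b', 'e', 'c', 'a'] -> ['c', 'b', 'e', 'a']
'a': index 3 in ['c', 'b', 'e', 'a'] -> ['a', 'c', 'b', 'e']
'b': index 2 in ['a', 'c', 'b', 'e'] -> ['b', 'a', 'c', 'e']


Output: [3, 3, 3, 1, 1, 3, 2, 3, 3, 2, 3, 2]


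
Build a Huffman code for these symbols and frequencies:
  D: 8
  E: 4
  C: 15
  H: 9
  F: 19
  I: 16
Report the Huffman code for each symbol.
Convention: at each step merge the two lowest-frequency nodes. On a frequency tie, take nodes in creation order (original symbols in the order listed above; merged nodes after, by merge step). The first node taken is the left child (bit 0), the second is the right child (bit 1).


Huffman tree construction:
Step 1: Merge E(4) + D(8) = 12
Step 2: Merge H(9) + (E+D)(12) = 21
Step 3: Merge C(15) + I(16) = 31
Step 4: Merge F(19) + (H+(E+D))(21) = 40
Step 5: Merge (C+I)(31) + (F+(H+(E+D)))(40) = 71
Read each symbol's code off the tree from the root (left child = 0, right child = 1).

Codes:
  D: 1111 (length 4)
  E: 1110 (length 4)
  C: 00 (length 2)
  H: 110 (length 3)
  F: 10 (length 2)
  I: 01 (length 2)
Average code length: 175/71 = 2.4648 bits/symbol


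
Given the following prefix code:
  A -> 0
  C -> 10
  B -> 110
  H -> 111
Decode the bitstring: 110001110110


Decoding step by step:
Bits 110 -> B
Bits 0 -> A
Bits 0 -> A
Bits 111 -> H
Bits 0 -> A
Bits 110 -> B


Decoded message: BAAHAB


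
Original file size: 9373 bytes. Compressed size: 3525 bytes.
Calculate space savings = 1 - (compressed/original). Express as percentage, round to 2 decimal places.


ratio = compressed/original = 3525/9373 = 0.37608
savings = 1 - ratio = 1 - 0.37608 = 0.62392
as a percentage: 0.62392 * 100 = 62.39%

Space savings = 1 - 3525/9373 = 62.39%


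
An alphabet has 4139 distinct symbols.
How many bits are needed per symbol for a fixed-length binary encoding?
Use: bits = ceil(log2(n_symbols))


log2(4139) = 12.0151
Bracket: 2^12 = 4096 < 4139 <= 2^13 = 8192
So ceil(log2(4139)) = 13

bits = ceil(log2(4139)) = ceil(12.0151) = 13 bits


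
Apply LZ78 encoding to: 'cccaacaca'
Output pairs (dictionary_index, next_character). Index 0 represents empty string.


LZ78 encoding steps:
Dictionary: {0: ''}
Step 1: w='' (idx 0), next='c' -> output (0, 'c'), add 'c' as idx 1
Step 2: w='c' (idx 1), next='c' -> output (1, 'c'), add 'cc' as idx 2
Step 3: w='' (idx 0), next='a' -> output (0, 'a'), add 'a' as idx 3
Step 4: w='a' (idx 3), next='c' -> output (3, 'c'), add 'ac' as idx 4
Step 5: w='ac' (idx 4), next='a' -> output (4, 'a'), add 'aca' as idx 5


Encoded: [(0, 'c'), (1, 'c'), (0, 'a'), (3, 'c'), (4, 'a')]


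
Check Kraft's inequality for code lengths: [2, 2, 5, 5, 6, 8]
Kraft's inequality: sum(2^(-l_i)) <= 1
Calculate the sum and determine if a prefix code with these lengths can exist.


Sum = 2^(-2) + 2^(-2) + 2^(-5) + 2^(-5) + 2^(-6) + 2^(-8)
    = 0.25 + 0.25 + 0.03125 + 0.03125 + 0.015625 + 0.00390625
    = 149/256 = 0.58203125
Since 0.58203125 <= 1, Kraft's inequality IS satisfied.
A prefix code with these lengths CAN exist.

Kraft sum = 0.58203125. Satisfied.


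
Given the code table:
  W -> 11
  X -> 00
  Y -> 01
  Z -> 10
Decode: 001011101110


Decoding:
00 -> X
10 -> Z
11 -> W
10 -> Z
11 -> W
10 -> Z


Result: XZWZWZ


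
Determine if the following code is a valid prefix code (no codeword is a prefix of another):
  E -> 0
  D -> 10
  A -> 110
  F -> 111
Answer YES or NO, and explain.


Checking each pair (does one codeword prefix another?):
  E='0' vs D='10': no prefix
  E='0' vs A='110': no prefix
  E='0' vs F='111': no prefix
  D='10' vs E='0': no prefix
  D='10' vs A='110': no prefix
  D='10' vs F='111': no prefix
  A='110' vs E='0': no prefix
  A='110' vs D='10': no prefix
  A='110' vs F='111': no prefix
  F='111' vs E='0': no prefix
  F='111' vs D='10': no prefix
  F='111' vs A='110': no prefix
No violation found over all pairs.

YES -- this is a valid prefix code. No codeword is a prefix of any other codeword.


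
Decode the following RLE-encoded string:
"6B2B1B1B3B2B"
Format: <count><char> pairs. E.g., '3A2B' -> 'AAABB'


Expanding each <count><char> pair:
  6B -> 'BBBBBB'
  2B -> 'BB'
  1B -> 'B'
  1B -> 'B'
  3B -> 'BBB'
  2B -> 'BB'

Decoded = BBBBBBBBBBBBBBB


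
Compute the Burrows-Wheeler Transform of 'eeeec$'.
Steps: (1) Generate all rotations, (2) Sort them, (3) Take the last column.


Rotations (sorted):
  0: $eeeec -> last char: c
  1: c$eeee -> last char: e
  2: ec$eee -> last char: e
  3: eec$ee -> last char: e
  4: eeec$e -> last char: e
  5: eeeec$ -> last char: $


BWT = ceeee$


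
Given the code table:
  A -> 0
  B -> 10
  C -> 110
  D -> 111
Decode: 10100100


Decoding:
10 -> B
10 -> B
0 -> A
10 -> B
0 -> A


Result: BBABA


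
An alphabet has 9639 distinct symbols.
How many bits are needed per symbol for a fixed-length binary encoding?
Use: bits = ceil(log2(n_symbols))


log2(9639) = 13.2347
Bracket: 2^13 = 8192 < 9639 <= 2^14 = 16384
So ceil(log2(9639)) = 14

bits = ceil(log2(9639)) = ceil(13.2347) = 14 bits


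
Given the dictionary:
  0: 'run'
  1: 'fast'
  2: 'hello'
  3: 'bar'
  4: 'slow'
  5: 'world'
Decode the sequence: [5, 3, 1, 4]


Look up each index in the dictionary:
  5 -> 'world'
  3 -> 'bar'
  1 -> 'fast'
  4 -> 'slow'

Decoded: "world bar fast slow"


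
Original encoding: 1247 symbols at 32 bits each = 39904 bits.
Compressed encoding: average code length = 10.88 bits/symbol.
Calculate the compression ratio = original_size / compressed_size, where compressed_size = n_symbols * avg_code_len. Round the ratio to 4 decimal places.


original_size = n_symbols * orig_bits = 1247 * 32 = 39904 bits
compressed_size = n_symbols * avg_code_len = 1247 * 10.88 = 13567.36 bits
ratio = original_size / compressed_size = 39904 / 13567.36 = 2.9412

Compression ratio = 2.9412


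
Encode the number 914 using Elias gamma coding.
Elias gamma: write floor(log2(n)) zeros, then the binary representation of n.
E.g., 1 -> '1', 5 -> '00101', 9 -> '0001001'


num_bits = floor(log2(914)) + 1 = 10
leading_zeros = num_bits - 1 = 9
binary(914) = 1110010010

Elias gamma(914) = '000000000' + '1110010010' = 0000000001110010010 (19 bits)


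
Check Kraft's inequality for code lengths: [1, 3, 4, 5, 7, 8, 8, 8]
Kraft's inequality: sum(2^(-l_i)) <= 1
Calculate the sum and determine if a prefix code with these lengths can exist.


Sum = 2^(-1) + 2^(-3) + 2^(-4) + 2^(-5) + 2^(-7) + 2^(-8) + 2^(-8) + 2^(-8)
    = 0.5 + 0.125 + 0.0625 + 0.03125 + 0.0078125 + 0.00390625 + 0.00390625 + 0.00390625
    = 189/256 = 0.73828125
Since 0.73828125 <= 1, Kraft's inequality IS satisfied.
A prefix code with these lengths CAN exist.

Kraft sum = 0.73828125. Satisfied.


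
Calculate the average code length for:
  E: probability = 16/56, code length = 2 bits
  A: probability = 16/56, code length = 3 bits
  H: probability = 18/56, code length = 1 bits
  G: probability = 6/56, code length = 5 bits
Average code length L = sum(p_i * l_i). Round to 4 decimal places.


Weighted contributions p_i * l_i:
  E: (16/56) * 2 = 32/56
  A: (16/56) * 3 = 48/56
  H: (18/56) * 1 = 18/56
  G: (6/56) * 5 = 30/56
Sum = (32 + 48 + 18 + 30)/56 = 128/56

L = 128/56 = 2.2857 bits/symbol


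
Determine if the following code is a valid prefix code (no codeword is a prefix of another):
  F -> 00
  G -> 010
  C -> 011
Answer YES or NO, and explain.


Checking each pair (does one codeword prefix another?):
  F='00' vs G='010': no prefix
  F='00' vs C='011': no prefix
  G='010' vs F='00': no prefix
  G='010' vs C='011': no prefix
  C='011' vs F='00': no prefix
  C='011' vs G='010': no prefix
No violation found over all pairs.

YES -- this is a valid prefix code. No codeword is a prefix of any other codeword.


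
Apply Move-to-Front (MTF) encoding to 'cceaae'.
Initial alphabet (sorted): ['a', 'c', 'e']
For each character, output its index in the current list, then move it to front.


MTF encoding:
'c': index 1 in ['a', 'c', 'e'] -> ['c', 'a', 'e']
'c': index 0 in ['c', 'a', 'e'] -> ['c', 'a', 'e']
'e': index 2 in ['c', 'a', 'e'] -> ['e', 'c', 'a']
'a': index 2 in ['e', 'c', 'a'] -> ['a', 'e', 'c']
'a': index 0 in ['a', 'e', 'c'] -> ['a', 'e', 'c']
'e': index 1 in ['a', 'e', 'c'] -> ['e', 'a', 'c']


Output: [1, 0, 2, 2, 0, 1]


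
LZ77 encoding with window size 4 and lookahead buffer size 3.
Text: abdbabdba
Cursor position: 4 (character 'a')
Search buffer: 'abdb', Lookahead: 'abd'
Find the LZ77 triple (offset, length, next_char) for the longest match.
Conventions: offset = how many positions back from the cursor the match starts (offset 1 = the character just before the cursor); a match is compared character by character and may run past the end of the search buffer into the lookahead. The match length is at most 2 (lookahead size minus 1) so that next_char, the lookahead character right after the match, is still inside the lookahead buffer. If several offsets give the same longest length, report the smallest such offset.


Try each offset into the search buffer:
  offset=1 (pos 3, char 'b'): match length 0
  offset=2 (pos 2, char 'd'): match length 0
  offset=3 (pos 1, char 'b'): match length 0
  offset=4 (pos 0, char 'a'): match length 2
Longest match has length 2 at offset 4.
next_char = character at position 4 + 2 = 6 -> 'd'

Best match: offset=4, length=2 (matching 'ab' starting at position 0)
LZ77 triple: (4, 2, 'd')


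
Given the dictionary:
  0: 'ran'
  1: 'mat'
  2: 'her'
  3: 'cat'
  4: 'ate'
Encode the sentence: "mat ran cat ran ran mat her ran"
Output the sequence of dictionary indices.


Look up each word in the dictionary:
  'mat' -> 1
  'ran' -> 0
  'cat' -> 3
  'ran' -> 0
  'ran' -> 0
  'mat' -> 1
  'her' -> 2
  'ran' -> 0

Encoded: [1, 0, 3, 0, 0, 1, 2, 0]


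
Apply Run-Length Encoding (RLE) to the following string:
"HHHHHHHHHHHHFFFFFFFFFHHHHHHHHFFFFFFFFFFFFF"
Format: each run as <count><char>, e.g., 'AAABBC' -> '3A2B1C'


Scanning runs left to right:
  i=0: run of 'H' x 12 -> '12H'
  i=12: run of 'F' x 9 -> '9F'
  i=21: run of 'H' x 8 -> '8H'
  i=29: run of 'F' x 13 -> '13F'

RLE = 12H9F8H13F


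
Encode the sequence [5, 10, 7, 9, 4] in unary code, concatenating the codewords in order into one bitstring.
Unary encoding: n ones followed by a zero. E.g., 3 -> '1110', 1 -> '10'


Encode each number as n ones followed by a terminating 0:
  5 -> 111110 (6 bits)
  10 -> 11111111110 (11 bits)
  7 -> 11111110 (8 bits)
  9 -> 1111111110 (10 bits)
  4 -> 11110 (5 bits)
Total length = 6 + 11 + 8 + 10 + 5 = 40 bits.

Unary([5, 10, 7, 9, 4]) = 1111101111111111011111110111111111011110 (40 bits)


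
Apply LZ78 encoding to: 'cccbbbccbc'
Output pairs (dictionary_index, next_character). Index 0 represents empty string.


LZ78 encoding steps:
Dictionary: {0: ''}
Step 1: w='' (idx 0), next='c' -> output (0, 'c'), add 'c' as idx 1
Step 2: w='c' (idx 1), next='c' -> output (1, 'c'), add 'cc' as idx 2
Step 3: w='' (idx 0), next='b' -> output (0, 'b'), add 'b' as idx 3
Step 4: w='b' (idx 3), next='b' -> output (3, 'b'), add 'bb' as idx 4
Step 5: w='cc' (idx 2), next='b' -> output (2, 'b'), add 'ccb' as idx 5
Step 6: w='c' (idx 1), end of input -> output (1, '')


Encoded: [(0, 'c'), (1, 'c'), (0, 'b'), (3, 'b'), (2, 'b'), (1, '')]


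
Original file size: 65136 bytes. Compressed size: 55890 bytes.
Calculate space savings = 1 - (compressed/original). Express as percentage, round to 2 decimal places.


ratio = compressed/original = 55890/65136 = 0.858051
savings = 1 - ratio = 1 - 0.858051 = 0.141949
as a percentage: 0.141949 * 100 = 14.19%

Space savings = 1 - 55890/65136 = 14.19%


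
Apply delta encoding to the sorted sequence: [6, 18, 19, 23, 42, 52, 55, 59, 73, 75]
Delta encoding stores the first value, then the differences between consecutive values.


First value: 6
Deltas:
  18 - 6 = 12
  19 - 18 = 1
  23 - 19 = 4
  42 - 23 = 19
  52 - 42 = 10
  55 - 52 = 3
  59 - 55 = 4
  73 - 59 = 14
  75 - 73 = 2


Delta encoded: [6, 12, 1, 4, 19, 10, 3, 4, 14, 2]


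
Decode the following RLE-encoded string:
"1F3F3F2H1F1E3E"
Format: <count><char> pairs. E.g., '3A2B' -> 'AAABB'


Expanding each <count><char> pair:
  1F -> 'F'
  3F -> 'FFF'
  3F -> 'FFF'
  2H -> 'HH'
  1F -> 'F'
  1E -> 'E'
  3E -> 'EEE'

Decoded = FFFFFFFHHFEEEE


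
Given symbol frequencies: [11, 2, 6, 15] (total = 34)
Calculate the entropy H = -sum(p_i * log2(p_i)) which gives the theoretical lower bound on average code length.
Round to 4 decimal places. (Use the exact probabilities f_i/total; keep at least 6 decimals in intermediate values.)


Per-symbol terms -p_i * log2(p_i) with p_i = f_i/34:
  p = 11/34 = 0.323529: log2(p) = -1.628031, -p*log2(p) = 0.526716
  p = 2/34 = 0.058824: log2(p) = -4.087463, -p*log2(p) = 0.240439
  p = 6/34 = 0.176471: log2(p) = -2.502500, -p*log2(p) = 0.441618
  p = 15/34 = 0.441176: log2(p) = -1.180572, -p*log2(p) = 0.520841
H = 0.526716 + 0.240439 + 0.441618 + 0.520841 = 1.729614

H = 1.7296 bits/symbol


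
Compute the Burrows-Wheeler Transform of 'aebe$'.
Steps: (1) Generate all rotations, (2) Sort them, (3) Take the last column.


Rotations (sorted):
  0: $aebe -> last char: e
  1: aebe$ -> last char: $
  2: be$ae -> last char: e
  3: e$aeb -> last char: b
  4: ebe$a -> last char: a


BWT = e$eba


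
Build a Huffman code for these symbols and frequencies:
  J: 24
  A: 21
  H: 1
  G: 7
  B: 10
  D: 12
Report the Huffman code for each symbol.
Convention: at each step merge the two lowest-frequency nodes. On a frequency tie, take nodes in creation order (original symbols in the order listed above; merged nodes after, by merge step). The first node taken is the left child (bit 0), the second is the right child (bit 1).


Huffman tree construction:
Step 1: Merge H(1) + G(7) = 8
Step 2: Merge (H+G)(8) + B(10) = 18
Step 3: Merge D(12) + ((H+G)+B)(18) = 30
Step 4: Merge A(21) + J(24) = 45
Step 5: Merge (D+((H+G)+B))(30) + (A+J)(45) = 75
Read each symbol's code off the tree from the root (left child = 0, right child = 1).

Codes:
  J: 11 (length 2)
  A: 10 (length 2)
  H: 0100 (length 4)
  G: 0101 (length 4)
  B: 011 (length 3)
  D: 00 (length 2)
Average code length: 176/75 = 2.3467 bits/symbol


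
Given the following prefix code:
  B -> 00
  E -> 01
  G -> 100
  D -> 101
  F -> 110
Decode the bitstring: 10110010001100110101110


Decoding step by step:
Bits 101 -> D
Bits 100 -> G
Bits 100 -> G
Bits 01 -> E
Bits 100 -> G
Bits 110 -> F
Bits 101 -> D
Bits 110 -> F


Decoded message: DGGEGFDF


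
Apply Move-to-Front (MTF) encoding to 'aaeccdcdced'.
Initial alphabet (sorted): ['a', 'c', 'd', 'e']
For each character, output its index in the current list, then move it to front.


MTF encoding:
'a': index 0 in ['a', 'c', 'd', 'e'] -> ['a', 'c', 'd', 'e']
'a': index 0 in ['a', 'c', 'd', 'e'] -> ['a', 'c', 'd', 'e']
'e': index 3 in ['a', 'c', 'd', 'e'] -> ['e', 'a', 'c', 'd']
'c': index 2 in ['e', 'a', 'c', 'd'] -> ['c', 'e', 'a', 'd']
'c': index 0 in ['c', 'e', 'a', 'd'] -> ['c', 'e', 'a', 'd']
'd': index 3 in ['c', 'e', 'a', 'd'] -> ['d', 'c', 'e', 'a']
'c': index 1 in ['d', 'c', 'e', 'a'] -> ['c', 'd', 'e', 'a']
'd': index 1 in ['c', 'd', 'e', 'a'] -> ['d', 'c', 'e', 'a']
'c': index 1 in ['d', 'c', 'e', 'a'] -> ['c', 'd', 'e', 'a']
'e': index 2 in ['c', 'd', 'e', 'a'] -> ['e', 'c', 'd', 'a']
'd': index 2 in ['e', 'c', 'd', 'a'] -> ['d', 'e', 'c', 'a']


Output: [0, 0, 3, 2, 0, 3, 1, 1, 1, 2, 2]


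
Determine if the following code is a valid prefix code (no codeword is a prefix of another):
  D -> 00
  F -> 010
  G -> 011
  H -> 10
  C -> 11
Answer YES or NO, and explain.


Checking each pair (does one codeword prefix another?):
  D='00' vs F='010': no prefix
  D='00' vs G='011': no prefix
  D='00' vs H='10': no prefix
  D='00' vs C='11': no prefix
  F='010' vs D='00': no prefix
  F='010' vs G='011': no prefix
  F='010' vs H='10': no prefix
  F='010' vs C='11': no prefix
  G='011' vs D='00': no prefix
  G='011' vs F='010': no prefix
  G='011' vs H='10': no prefix
  G='011' vs C='11': no prefix
  H='10' vs D='00': no prefix
  H='10' vs F='010': no prefix
  H='10' vs G='011': no prefix
  H='10' vs C='11': no prefix
  C='11' vs D='00': no prefix
  C='11' vs F='010': no prefix
  C='11' vs G='011': no prefix
  C='11' vs H='10': no prefix
No violation found over all pairs.

YES -- this is a valid prefix code. No codeword is a prefix of any other codeword.


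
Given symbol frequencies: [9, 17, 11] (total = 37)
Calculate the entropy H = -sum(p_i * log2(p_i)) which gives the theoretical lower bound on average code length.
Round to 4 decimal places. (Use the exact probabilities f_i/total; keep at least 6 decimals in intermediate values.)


Per-symbol terms -p_i * log2(p_i) with p_i = f_i/37:
  p = 9/37 = 0.243243: log2(p) = -2.039528, -p*log2(p) = 0.496101
  p = 17/37 = 0.459459: log2(p) = -1.121991, -p*log2(p) = 0.515509
  p = 11/37 = 0.297297: log2(p) = -1.750022, -p*log2(p) = 0.520277
H = 0.496101 + 0.515509 + 0.520277 = 1.531887

H = 1.5319 bits/symbol


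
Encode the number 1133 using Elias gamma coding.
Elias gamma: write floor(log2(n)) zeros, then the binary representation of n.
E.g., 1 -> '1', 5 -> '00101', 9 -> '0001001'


num_bits = floor(log2(1133)) + 1 = 11
leading_zeros = num_bits - 1 = 10
binary(1133) = 10001101101

Elias gamma(1133) = '0000000000' + '10001101101' = 000000000010001101101 (21 bits)


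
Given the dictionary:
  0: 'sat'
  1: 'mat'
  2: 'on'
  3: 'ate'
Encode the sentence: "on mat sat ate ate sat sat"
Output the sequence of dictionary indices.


Look up each word in the dictionary:
  'on' -> 2
  'mat' -> 1
  'sat' -> 0
  'ate' -> 3
  'ate' -> 3
  'sat' -> 0
  'sat' -> 0

Encoded: [2, 1, 0, 3, 3, 0, 0]


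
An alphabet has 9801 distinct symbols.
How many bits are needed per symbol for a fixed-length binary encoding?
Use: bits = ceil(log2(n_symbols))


log2(9801) = 13.2587
Bracket: 2^13 = 8192 < 9801 <= 2^14 = 16384
So ceil(log2(9801)) = 14

bits = ceil(log2(9801)) = ceil(13.2587) = 14 bits


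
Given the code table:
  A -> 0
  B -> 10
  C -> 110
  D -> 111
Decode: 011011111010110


Decoding:
0 -> A
110 -> C
111 -> D
110 -> C
10 -> B
110 -> C


Result: ACDCBC


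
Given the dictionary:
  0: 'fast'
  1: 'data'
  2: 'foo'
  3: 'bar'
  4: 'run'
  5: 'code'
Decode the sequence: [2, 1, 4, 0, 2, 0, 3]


Look up each index in the dictionary:
  2 -> 'foo'
  1 -> 'data'
  4 -> 'run'
  0 -> 'fast'
  2 -> 'foo'
  0 -> 'fast'
  3 -> 'bar'

Decoded: "foo data run fast foo fast bar"


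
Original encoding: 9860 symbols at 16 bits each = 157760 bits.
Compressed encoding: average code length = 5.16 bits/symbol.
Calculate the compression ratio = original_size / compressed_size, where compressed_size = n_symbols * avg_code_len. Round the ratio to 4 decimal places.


original_size = n_symbols * orig_bits = 9860 * 16 = 157760 bits
compressed_size = n_symbols * avg_code_len = 9860 * 5.16 = 50877.6 bits
ratio = original_size / compressed_size = 157760 / 50877.6 = 3.1008

Compression ratio = 3.1008


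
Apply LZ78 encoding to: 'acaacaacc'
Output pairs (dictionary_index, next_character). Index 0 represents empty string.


LZ78 encoding steps:
Dictionary: {0: ''}
Step 1: w='' (idx 0), next='a' -> output (0, 'a'), add 'a' as idx 1
Step 2: w='' (idx 0), next='c' -> output (0, 'c'), add 'c' as idx 2
Step 3: w='a' (idx 1), next='a' -> output (1, 'a'), add 'aa' as idx 3
Step 4: w='c' (idx 2), next='a' -> output (2, 'a'), add 'ca' as idx 4
Step 5: w='a' (idx 1), next='c' -> output (1, 'c'), add 'ac' as idx 5
Step 6: w='c' (idx 2), end of input -> output (2, '')


Encoded: [(0, 'a'), (0, 'c'), (1, 'a'), (2, 'a'), (1, 'c'), (2, '')]


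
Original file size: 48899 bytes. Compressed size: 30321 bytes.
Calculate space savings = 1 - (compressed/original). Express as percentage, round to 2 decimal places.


ratio = compressed/original = 30321/48899 = 0.620074
savings = 1 - ratio = 1 - 0.620074 = 0.379926
as a percentage: 0.379926 * 100 = 37.99%

Space savings = 1 - 30321/48899 = 37.99%


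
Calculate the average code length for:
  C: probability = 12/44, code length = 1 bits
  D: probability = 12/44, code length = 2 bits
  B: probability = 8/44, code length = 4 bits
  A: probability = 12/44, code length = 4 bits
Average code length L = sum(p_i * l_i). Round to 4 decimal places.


Weighted contributions p_i * l_i:
  C: (12/44) * 1 = 12/44
  D: (12/44) * 2 = 24/44
  B: (8/44) * 4 = 32/44
  A: (12/44) * 4 = 48/44
Sum = (12 + 24 + 32 + 48)/44 = 116/44

L = 116/44 = 2.6364 bits/symbol


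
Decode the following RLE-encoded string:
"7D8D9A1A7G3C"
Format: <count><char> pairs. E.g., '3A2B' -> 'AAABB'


Expanding each <count><char> pair:
  7D -> 'DDDDDDD'
  8D -> 'DDDDDDDD'
  9A -> 'AAAAAAAAA'
  1A -> 'A'
  7G -> 'GGGGGGG'
  3C -> 'CCC'

Decoded = DDDDDDDDDDDDDDDAAAAAAAAAAGGGGGGGCCC


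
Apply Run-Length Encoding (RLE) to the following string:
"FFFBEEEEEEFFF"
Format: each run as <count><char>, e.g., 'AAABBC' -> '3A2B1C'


Scanning runs left to right:
  i=0: run of 'F' x 3 -> '3F'
  i=3: run of 'B' x 1 -> '1B'
  i=4: run of 'E' x 6 -> '6E'
  i=10: run of 'F' x 3 -> '3F'

RLE = 3F1B6E3F


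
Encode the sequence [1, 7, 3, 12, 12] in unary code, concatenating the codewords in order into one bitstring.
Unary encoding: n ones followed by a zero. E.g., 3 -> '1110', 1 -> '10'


Encode each number as n ones followed by a terminating 0:
  1 -> 10 (2 bits)
  7 -> 11111110 (8 bits)
  3 -> 1110 (4 bits)
  12 -> 1111111111110 (13 bits)
  12 -> 1111111111110 (13 bits)
Total length = 2 + 8 + 4 + 13 + 13 = 40 bits.

Unary([1, 7, 3, 12, 12]) = 1011111110111011111111111101111111111110 (40 bits)


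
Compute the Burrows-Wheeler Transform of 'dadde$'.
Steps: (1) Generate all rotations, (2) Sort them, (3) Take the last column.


Rotations (sorted):
  0: $dadde -> last char: e
  1: adde$d -> last char: d
  2: dadde$ -> last char: $
  3: dde$da -> last char: a
  4: de$dad -> last char: d
  5: e$dadd -> last char: d


BWT = ed$add


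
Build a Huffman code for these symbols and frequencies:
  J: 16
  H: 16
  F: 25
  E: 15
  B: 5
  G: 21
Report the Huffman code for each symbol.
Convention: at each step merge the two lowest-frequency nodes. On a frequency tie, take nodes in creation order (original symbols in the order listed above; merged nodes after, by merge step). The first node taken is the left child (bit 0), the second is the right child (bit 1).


Huffman tree construction:
Step 1: Merge B(5) + E(15) = 20
Step 2: Merge J(16) + H(16) = 32
Step 3: Merge (B+E)(20) + G(21) = 41
Step 4: Merge F(25) + (J+H)(32) = 57
Step 5: Merge ((B+E)+G)(41) + (F+(J+H))(57) = 98
Read each symbol's code off the tree from the root (left child = 0, right child = 1).

Codes:
  J: 110 (length 3)
  H: 111 (length 3)
  F: 10 (length 2)
  E: 001 (length 3)
  B: 000 (length 3)
  G: 01 (length 2)
Average code length: 248/98 = 2.5306 bits/symbol


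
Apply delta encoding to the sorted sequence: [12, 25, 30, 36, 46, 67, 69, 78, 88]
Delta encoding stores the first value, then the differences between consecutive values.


First value: 12
Deltas:
  25 - 12 = 13
  30 - 25 = 5
  36 - 30 = 6
  46 - 36 = 10
  67 - 46 = 21
  69 - 67 = 2
  78 - 69 = 9
  88 - 78 = 10


Delta encoded: [12, 13, 5, 6, 10, 21, 2, 9, 10]


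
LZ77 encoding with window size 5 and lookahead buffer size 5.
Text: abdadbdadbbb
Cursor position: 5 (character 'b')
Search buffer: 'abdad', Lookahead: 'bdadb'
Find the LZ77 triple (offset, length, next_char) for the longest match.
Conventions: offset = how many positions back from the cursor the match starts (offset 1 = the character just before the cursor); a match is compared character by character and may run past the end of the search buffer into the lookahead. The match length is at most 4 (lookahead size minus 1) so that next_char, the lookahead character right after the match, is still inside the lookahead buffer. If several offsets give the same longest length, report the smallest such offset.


Try each offset into the search buffer:
  offset=1 (pos 4, char 'd'): match length 0
  offset=2 (pos 3, char 'a'): match length 0
  offset=3 (pos 2, char 'd'): match length 0
  offset=4 (pos 1, char 'b'): match length 4
  offset=5 (pos 0, char 'a'): match length 0
Longest match has length 4 at offset 4.
next_char = character at position 5 + 4 = 9 -> 'b'

Best match: offset=4, length=4 (matching 'bdad' starting at position 1)
LZ77 triple: (4, 4, 'b')


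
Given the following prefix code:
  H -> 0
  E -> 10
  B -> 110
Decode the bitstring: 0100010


Decoding step by step:
Bits 0 -> H
Bits 10 -> E
Bits 0 -> H
Bits 0 -> H
Bits 10 -> E


Decoded message: HEHHE


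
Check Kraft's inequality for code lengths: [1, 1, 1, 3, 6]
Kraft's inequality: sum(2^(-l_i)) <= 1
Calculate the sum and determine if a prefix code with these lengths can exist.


Sum = 2^(-1) + 2^(-1) + 2^(-1) + 2^(-3) + 2^(-6)
    = 0.5 + 0.5 + 0.5 + 0.125 + 0.015625
    = 105/64 = 1.640625
Since 1.640625 > 1, Kraft's inequality is NOT satisfied.
A prefix code with these lengths CANNOT exist.

Kraft sum = 1.640625. Not satisfied.


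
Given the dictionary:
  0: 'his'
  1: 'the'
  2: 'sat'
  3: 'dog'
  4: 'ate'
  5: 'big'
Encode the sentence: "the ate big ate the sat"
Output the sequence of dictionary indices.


Look up each word in the dictionary:
  'the' -> 1
  'ate' -> 4
  'big' -> 5
  'ate' -> 4
  'the' -> 1
  'sat' -> 2

Encoded: [1, 4, 5, 4, 1, 2]


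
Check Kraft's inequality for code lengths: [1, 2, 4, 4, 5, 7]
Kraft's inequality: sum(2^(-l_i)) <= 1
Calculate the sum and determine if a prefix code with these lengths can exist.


Sum = 2^(-1) + 2^(-2) + 2^(-4) + 2^(-4) + 2^(-5) + 2^(-7)
    = 0.5 + 0.25 + 0.0625 + 0.0625 + 0.03125 + 0.0078125
    = 117/128 = 0.9140625
Since 0.9140625 <= 1, Kraft's inequality IS satisfied.
A prefix code with these lengths CAN exist.

Kraft sum = 0.9140625. Satisfied.


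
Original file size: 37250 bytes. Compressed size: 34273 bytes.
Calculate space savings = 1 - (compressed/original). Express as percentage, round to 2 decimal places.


ratio = compressed/original = 34273/37250 = 0.920081
savings = 1 - ratio = 1 - 0.920081 = 0.079919
as a percentage: 0.079919 * 100 = 7.99%

Space savings = 1 - 34273/37250 = 7.99%


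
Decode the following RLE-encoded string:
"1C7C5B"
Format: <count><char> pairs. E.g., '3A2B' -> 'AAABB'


Expanding each <count><char> pair:
  1C -> 'C'
  7C -> 'CCCCCCC'
  5B -> 'BBBBB'

Decoded = CCCCCCCCBBBBB


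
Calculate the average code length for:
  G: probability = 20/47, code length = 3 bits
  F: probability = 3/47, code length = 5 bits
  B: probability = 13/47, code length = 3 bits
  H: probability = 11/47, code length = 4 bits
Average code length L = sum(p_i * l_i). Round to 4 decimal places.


Weighted contributions p_i * l_i:
  G: (20/47) * 3 = 60/47
  F: (3/47) * 5 = 15/47
  B: (13/47) * 3 = 39/47
  H: (11/47) * 4 = 44/47
Sum = (60 + 15 + 39 + 44)/47 = 158/47

L = 158/47 = 3.3617 bits/symbol


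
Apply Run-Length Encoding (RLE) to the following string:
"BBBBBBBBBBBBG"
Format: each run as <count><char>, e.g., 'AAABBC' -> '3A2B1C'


Scanning runs left to right:
  i=0: run of 'B' x 12 -> '12B'
  i=12: run of 'G' x 1 -> '1G'

RLE = 12B1G


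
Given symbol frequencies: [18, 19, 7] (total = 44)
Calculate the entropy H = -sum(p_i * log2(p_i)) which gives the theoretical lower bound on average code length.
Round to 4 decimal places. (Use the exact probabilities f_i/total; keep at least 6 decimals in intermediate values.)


Per-symbol terms -p_i * log2(p_i) with p_i = f_i/44:
  p = 18/44 = 0.409091: log2(p) = -1.289507, -p*log2(p) = 0.527525
  p = 19/44 = 0.431818: log2(p) = -1.211504, -p*log2(p) = 0.523149
  p = 7/44 = 0.159091: log2(p) = -2.652077, -p*log2(p) = 0.421921
H = 0.527525 + 0.523149 + 0.421921 = 1.472595

H = 1.4726 bits/symbol


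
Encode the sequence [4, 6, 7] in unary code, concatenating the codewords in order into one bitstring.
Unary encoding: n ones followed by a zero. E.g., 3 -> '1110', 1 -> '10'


Encode each number as n ones followed by a terminating 0:
  4 -> 11110 (5 bits)
  6 -> 1111110 (7 bits)
  7 -> 11111110 (8 bits)
Total length = 5 + 7 + 8 = 20 bits.

Unary([4, 6, 7]) = 11110111111011111110 (20 bits)


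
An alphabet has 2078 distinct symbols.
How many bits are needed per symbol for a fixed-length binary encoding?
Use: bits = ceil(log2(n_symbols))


log2(2078) = 11.021
Bracket: 2^11 = 2048 < 2078 <= 2^12 = 4096
So ceil(log2(2078)) = 12

bits = ceil(log2(2078)) = ceil(11.021) = 12 bits


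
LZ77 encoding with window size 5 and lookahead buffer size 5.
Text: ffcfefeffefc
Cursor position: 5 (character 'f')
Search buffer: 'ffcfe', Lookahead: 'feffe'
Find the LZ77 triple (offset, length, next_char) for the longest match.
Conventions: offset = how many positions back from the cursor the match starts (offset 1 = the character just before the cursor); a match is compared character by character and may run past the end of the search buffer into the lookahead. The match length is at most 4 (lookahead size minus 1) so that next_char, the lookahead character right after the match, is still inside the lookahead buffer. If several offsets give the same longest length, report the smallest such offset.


Try each offset into the search buffer:
  offset=1 (pos 4, char 'e'): match length 0
  offset=2 (pos 3, char 'f'): match length 3
  offset=3 (pos 2, char 'c'): match length 0
  offset=4 (pos 1, char 'f'): match length 1
  offset=5 (pos 0, char 'f'): match length 1
Longest match has length 3 at offset 2.
next_char = character at position 5 + 3 = 8 -> 'f'

Best match: offset=2, length=3 (matching 'fef' starting at position 3)
LZ77 triple: (2, 3, 'f')


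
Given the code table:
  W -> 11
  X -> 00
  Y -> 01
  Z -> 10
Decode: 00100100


Decoding:
00 -> X
10 -> Z
01 -> Y
00 -> X


Result: XZYX


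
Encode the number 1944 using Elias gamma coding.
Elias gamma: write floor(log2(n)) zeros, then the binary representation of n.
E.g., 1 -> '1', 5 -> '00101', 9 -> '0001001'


num_bits = floor(log2(1944)) + 1 = 11
leading_zeros = num_bits - 1 = 10
binary(1944) = 11110011000

Elias gamma(1944) = '0000000000' + '11110011000' = 000000000011110011000 (21 bits)


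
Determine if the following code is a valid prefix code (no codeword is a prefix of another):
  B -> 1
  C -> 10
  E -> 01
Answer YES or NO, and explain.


Checking each pair (does one codeword prefix another?):
  B='1' vs C='10': prefix -- VIOLATION

NO -- this is NOT a valid prefix code. B (1) is a prefix of C (10).


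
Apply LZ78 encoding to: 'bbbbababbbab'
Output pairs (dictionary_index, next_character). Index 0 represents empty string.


LZ78 encoding steps:
Dictionary: {0: ''}
Step 1: w='' (idx 0), next='b' -> output (0, 'b'), add 'b' as idx 1
Step 2: w='b' (idx 1), next='b' -> output (1, 'b'), add 'bb' as idx 2
Step 3: w='b' (idx 1), next='a' -> output (1, 'a'), add 'ba' as idx 3
Step 4: w='ba' (idx 3), next='b' -> output (3, 'b'), add 'bab' as idx 4
Step 5: w='bb' (idx 2), next='a' -> output (2, 'a'), add 'bba' as idx 5
Step 6: w='b' (idx 1), end of input -> output (1, '')


Encoded: [(0, 'b'), (1, 'b'), (1, 'a'), (3, 'b'), (2, 'a'), (1, '')]


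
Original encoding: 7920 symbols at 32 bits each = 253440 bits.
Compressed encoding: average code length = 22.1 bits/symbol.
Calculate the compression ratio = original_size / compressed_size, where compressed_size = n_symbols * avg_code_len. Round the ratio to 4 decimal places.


original_size = n_symbols * orig_bits = 7920 * 32 = 253440 bits
compressed_size = n_symbols * avg_code_len = 7920 * 22.1 = 175032.0 bits
ratio = original_size / compressed_size = 253440 / 175032.0 = 1.448

Compression ratio = 1.448


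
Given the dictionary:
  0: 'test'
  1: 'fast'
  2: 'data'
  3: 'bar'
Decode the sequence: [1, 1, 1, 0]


Look up each index in the dictionary:
  1 -> 'fast'
  1 -> 'fast'
  1 -> 'fast'
  0 -> 'test'

Decoded: "fast fast fast test"


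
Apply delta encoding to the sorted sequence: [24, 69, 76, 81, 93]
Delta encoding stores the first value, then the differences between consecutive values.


First value: 24
Deltas:
  69 - 24 = 45
  76 - 69 = 7
  81 - 76 = 5
  93 - 81 = 12


Delta encoded: [24, 45, 7, 5, 12]


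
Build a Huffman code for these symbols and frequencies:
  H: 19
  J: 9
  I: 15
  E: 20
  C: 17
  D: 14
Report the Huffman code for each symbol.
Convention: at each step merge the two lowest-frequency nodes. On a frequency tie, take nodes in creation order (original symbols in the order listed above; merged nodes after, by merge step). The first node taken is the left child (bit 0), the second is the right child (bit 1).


Huffman tree construction:
Step 1: Merge J(9) + D(14) = 23
Step 2: Merge I(15) + C(17) = 32
Step 3: Merge H(19) + E(20) = 39
Step 4: Merge (J+D)(23) + (I+C)(32) = 55
Step 5: Merge (H+E)(39) + ((J+D)+(I+C))(55) = 94
Read each symbol's code off the tree from the root (left child = 0, right child = 1).

Codes:
  H: 00 (length 2)
  J: 100 (length 3)
  I: 110 (length 3)
  E: 01 (length 2)
  C: 111 (length 3)
  D: 101 (length 3)
Average code length: 243/94 = 2.5851 bits/symbol


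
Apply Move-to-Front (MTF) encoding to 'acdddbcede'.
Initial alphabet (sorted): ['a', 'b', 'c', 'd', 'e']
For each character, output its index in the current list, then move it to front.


MTF encoding:
'a': index 0 in ['a', 'b', 'c', 'd', 'e'] -> ['a', 'b', 'c', 'd', 'e']
'c': index 2 in ['a', 'b', 'c', 'd', 'e'] -> ['c', 'a', 'b', 'd', 'e']
'd': index 3 in ['c', 'a', 'b', 'd', 'e'] -> ['d', 'c', 'a', 'b', 'e']
'd': index 0 in ['d', 'c', 'a', 'b', 'e'] -> ['d', 'c', 'a', 'b', 'e']
'd': index 0 in ['d', 'c', 'a', 'b', 'e'] -> ['d', 'c', 'a', 'b', 'e']
'b': index 3 in ['d', 'c', 'a', 'b', 'e'] -> ['b', 'd', 'c', 'a', 'e']
'c': index 2 in ['b', 'd', 'c', 'a', 'e'] -> ['c', 'b', 'd', 'a', 'e']
'e': index 4 in ['c', 'b', 'd', 'a', 'e'] -> ['e', 'c', 'b', 'd', 'a']
'd': index 3 in ['e', 'c', 'b', 'd', 'a'] -> ['d', 'e', 'c', 'b', 'a']
'e': index 1 in ['d', 'e', 'c', 'b', 'a'] -> ['e', 'd', 'c', 'b', 'a']


Output: [0, 2, 3, 0, 0, 3, 2, 4, 3, 1]


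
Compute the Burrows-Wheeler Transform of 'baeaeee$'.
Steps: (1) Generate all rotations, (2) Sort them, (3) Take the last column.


Rotations (sorted):
  0: $baeaeee -> last char: e
  1: aeaeee$b -> last char: b
  2: aeee$bae -> last char: e
  3: baeaeee$ -> last char: $
  4: e$baeaee -> last char: e
  5: eaeee$ba -> last char: a
  6: ee$baeae -> last char: e
  7: eee$baea -> last char: a


BWT = ebe$eaea


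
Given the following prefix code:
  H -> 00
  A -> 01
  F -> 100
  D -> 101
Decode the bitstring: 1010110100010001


Decoding step by step:
Bits 101 -> D
Bits 01 -> A
Bits 101 -> D
Bits 00 -> H
Bits 01 -> A
Bits 00 -> H
Bits 01 -> A


Decoded message: DADHAHA


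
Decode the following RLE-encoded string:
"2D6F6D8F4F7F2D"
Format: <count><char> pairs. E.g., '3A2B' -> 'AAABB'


Expanding each <count><char> pair:
  2D -> 'DD'
  6F -> 'FFFFFF'
  6D -> 'DDDDDD'
  8F -> 'FFFFFFFF'
  4F -> 'FFFF'
  7F -> 'FFFFFFF'
  2D -> 'DD'

Decoded = DDFFFFFFDDDDDDFFFFFFFFFFFFFFFFFFFDD


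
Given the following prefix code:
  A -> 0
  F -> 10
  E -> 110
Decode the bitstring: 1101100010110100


Decoding step by step:
Bits 110 -> E
Bits 110 -> E
Bits 0 -> A
Bits 0 -> A
Bits 10 -> F
Bits 110 -> E
Bits 10 -> F
Bits 0 -> A


Decoded message: EEAAFEFA


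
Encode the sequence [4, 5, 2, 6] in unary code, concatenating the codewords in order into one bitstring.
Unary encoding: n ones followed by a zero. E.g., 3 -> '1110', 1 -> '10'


Encode each number as n ones followed by a terminating 0:
  4 -> 11110 (5 bits)
  5 -> 111110 (6 bits)
  2 -> 110 (3 bits)
  6 -> 1111110 (7 bits)
Total length = 5 + 6 + 3 + 7 = 21 bits.

Unary([4, 5, 2, 6]) = 111101111101101111110 (21 bits)


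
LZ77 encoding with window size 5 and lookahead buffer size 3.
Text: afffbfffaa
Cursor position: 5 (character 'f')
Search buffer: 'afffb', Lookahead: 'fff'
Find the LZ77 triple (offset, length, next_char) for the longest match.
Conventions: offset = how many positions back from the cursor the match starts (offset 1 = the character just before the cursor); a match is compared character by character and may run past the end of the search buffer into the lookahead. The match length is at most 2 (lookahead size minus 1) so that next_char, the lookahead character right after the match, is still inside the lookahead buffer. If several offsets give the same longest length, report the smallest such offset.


Try each offset into the search buffer:
  offset=1 (pos 4, char 'b'): match length 0
  offset=2 (pos 3, char 'f'): match length 1
  offset=3 (pos 2, char 'f'): match length 2
  offset=4 (pos 1, char 'f'): match length 2
  offset=5 (pos 0, char 'a'): match length 0
Longest match has length 2, found at offsets 3, 4; take the smallest, offset 3.
next_char = character at position 5 + 2 = 7 -> 'f'

Best match: offset=3, length=2 (matching 'ff' starting at position 2)
LZ77 triple: (3, 2, 'f')
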